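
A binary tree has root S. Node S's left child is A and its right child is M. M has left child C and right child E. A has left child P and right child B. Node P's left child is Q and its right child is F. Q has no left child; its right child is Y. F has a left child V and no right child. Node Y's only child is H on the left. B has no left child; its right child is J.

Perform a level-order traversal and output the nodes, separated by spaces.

S A M P B C E Q F J Y V H

Level-order visits nodes level by level from the root, left to right within each level.
Level 0: S
Level 1: A, M
Level 2: P, B, C, E
Level 3: Q, F, J
Level 4: Y, V
Level 5: H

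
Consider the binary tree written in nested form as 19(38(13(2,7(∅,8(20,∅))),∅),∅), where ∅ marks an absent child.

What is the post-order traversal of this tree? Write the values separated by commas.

2, 20, 8, 7, 13, 38, 19

Post-order visits the left subtree, then the right subtree, then the node.
At 19: go left to 38.
  At 38: go left to 13.
    At 13: go left to 2.
      2 is a leaf — visit 2.
    At 13: go right to 7.
      At 7: no left child.
      At 7: go right to 8.
        At 8: go left to 20.
          20 is a leaf — visit 20.
        At 8: no right child.
        Visit 8.
      Visit 7.
    Visit 13.
  At 38: no right child.
  Visit 38.
At 19: no right child.
Visit 19.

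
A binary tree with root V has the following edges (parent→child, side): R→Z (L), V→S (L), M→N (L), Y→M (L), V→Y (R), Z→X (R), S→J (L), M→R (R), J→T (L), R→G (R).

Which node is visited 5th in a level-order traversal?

M

Level-order visits nodes level by level from the root, left to right within each level.
Level 0: V
Level 1: S, Y
Level 2: J, M
Level 3: T, N, R
Level 4: Z, G
Level 5: X
Full level-order sequence: V, S, Y, J, M, T, N, R, Z, G, X.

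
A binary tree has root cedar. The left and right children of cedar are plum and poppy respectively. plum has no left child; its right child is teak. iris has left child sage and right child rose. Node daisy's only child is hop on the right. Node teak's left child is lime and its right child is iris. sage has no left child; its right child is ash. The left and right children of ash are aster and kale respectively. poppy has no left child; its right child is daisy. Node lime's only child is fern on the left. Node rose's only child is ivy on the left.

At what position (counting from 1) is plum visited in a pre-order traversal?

Pre-order visits the node, then its left subtree, then its right subtree.
Visit cedar.
At cedar: go left to plum.
  Visit plum.
  At plum: no left child.
  At plum: go right to teak.
    Visit teak.
    At teak: go left to lime.
      Visit lime.
      At lime: go left to fern.
        fern is a leaf — visit fern.
      At lime: no right child.
    At teak: go right to iris.
      Visit iris.
      At iris: go left to sage.
        Visit sage.
        At sage: no left child.
        At sage: go right to ash.
          Visit ash.
          At ash: go left to aster.
            aster is a leaf — visit aster.
          At ash: go right to kale.
            kale is a leaf — visit kale.
      At iris: go right to rose.
        Visit rose.
        At rose: go left to ivy.
          ivy is a leaf — visit ivy.
        At rose: no right child.
At cedar: go right to poppy.
  Visit poppy.
  At poppy: no left child.
  At poppy: go right to daisy.
    Visit daisy.
    At daisy: no left child.
    At daisy: go right to hop.
      hop is a leaf — visit hop.
Full pre-order sequence: cedar, plum, teak, lime, fern, iris, sage, ash, aster, kale, rose, ivy, poppy, daisy, hop.

2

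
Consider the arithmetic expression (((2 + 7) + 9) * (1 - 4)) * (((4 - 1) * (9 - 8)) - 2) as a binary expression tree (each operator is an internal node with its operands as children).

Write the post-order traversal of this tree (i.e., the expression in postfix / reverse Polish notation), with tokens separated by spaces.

Post-order on an expression tree gives postfix notation: for each operator, emit left operand, right operand, then the operator.

2 7 + 9 + 1 4 - * 4 1 - 9 8 - * 2 - *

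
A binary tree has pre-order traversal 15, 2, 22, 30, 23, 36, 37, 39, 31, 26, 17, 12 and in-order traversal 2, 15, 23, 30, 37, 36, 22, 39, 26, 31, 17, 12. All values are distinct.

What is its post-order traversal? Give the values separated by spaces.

2 23 37 36 30 26 12 17 31 39 22 15

The first element of pre-order is the root; it splits in-order into left and right subtrees.
Root 15: left subtree has 1 node {2}, right has 10 {23, 30, 37, 36, 22, 39, 26, 31, 17, 12}.
  Root 22: left subtree has 4 nodes {23, 30, 37, 36}, right has 5 {39, 26, 31, 17, 12}.
    Root 30: left subtree has 1 node {23}, right has 2 {37, 36}.
      Root 36: left subtree has 1 node {37}, right has 0 { }.
    Root 39: left subtree has 0 nodes { }, right has 4 {26, 31, 17, 12}.
      Root 31: left subtree has 1 node {26}, right has 2 {17, 12}.
        Root 17: left subtree has 0 nodes { }, right has 1 {12}.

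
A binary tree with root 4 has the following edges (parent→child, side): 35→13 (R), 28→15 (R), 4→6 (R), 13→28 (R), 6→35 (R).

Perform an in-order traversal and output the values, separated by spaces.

In-order visits the left subtree, then the node, then the right subtree.
At 4: no left child.
Visit 4.
At 4: go right to 6.
  At 6: no left child.
  Visit 6.
  At 6: go right to 35.
    At 35: no left child.
    Visit 35.
    At 35: go right to 13.
      At 13: no left child.
      Visit 13.
      At 13: go right to 28.
        At 28: no left child.
        Visit 28.
        At 28: go right to 15.
          15 is a leaf — visit 15.

4 6 35 13 28 15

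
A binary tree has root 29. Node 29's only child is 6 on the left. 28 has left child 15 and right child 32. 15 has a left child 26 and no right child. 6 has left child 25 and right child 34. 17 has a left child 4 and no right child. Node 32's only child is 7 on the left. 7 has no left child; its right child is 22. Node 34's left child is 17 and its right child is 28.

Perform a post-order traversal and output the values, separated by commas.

25, 4, 17, 26, 15, 22, 7, 32, 28, 34, 6, 29

Post-order visits the left subtree, then the right subtree, then the node.
At 29: go left to 6.
  At 6: go left to 25.
    25 is a leaf — visit 25.
  At 6: go right to 34.
    At 34: go left to 17.
      At 17: go left to 4.
        4 is a leaf — visit 4.
      At 17: no right child.
      Visit 17.
    At 34: go right to 28.
      At 28: go left to 15.
        At 15: go left to 26.
          26 is a leaf — visit 26.
        At 15: no right child.
        Visit 15.
      At 28: go right to 32.
        At 32: go left to 7.
          At 7: no left child.
          At 7: go right to 22.
            22 is a leaf — visit 22.
          Visit 7.
        At 32: no right child.
        Visit 32.
      Visit 28.
    Visit 34.
  Visit 6.
At 29: no right child.
Visit 29.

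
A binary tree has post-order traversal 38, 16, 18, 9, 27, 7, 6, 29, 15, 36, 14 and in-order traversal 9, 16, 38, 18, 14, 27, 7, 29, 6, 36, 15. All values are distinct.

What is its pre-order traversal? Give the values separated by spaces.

14 9 18 16 38 36 29 7 27 6 15

The last element of post-order is the root; it splits in-order into left and right subtrees.
Root 14: left subtree has 4 nodes {9, 16, 38, 18}, right has 6 {27, 7, 29, 6, 36, 15}.
  Root 9: left subtree has 0 nodes { }, right has 3 {16, 38, 18}.
    Root 18: left subtree has 2 nodes {16, 38}, right has 0 { }.
      Root 16: left subtree has 0 nodes { }, right has 1 {38}.
  Root 36: left subtree has 4 nodes {27, 7, 29, 6}, right has 1 {15}.
    Root 29: left subtree has 2 nodes {27, 7}, right has 1 {6}.
      Root 7: left subtree has 1 node {27}, right has 0 { }.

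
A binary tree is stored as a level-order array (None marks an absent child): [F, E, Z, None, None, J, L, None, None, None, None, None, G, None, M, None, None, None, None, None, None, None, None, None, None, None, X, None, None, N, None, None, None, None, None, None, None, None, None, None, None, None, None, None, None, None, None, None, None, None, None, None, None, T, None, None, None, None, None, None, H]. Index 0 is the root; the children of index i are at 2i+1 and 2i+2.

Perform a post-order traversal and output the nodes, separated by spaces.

Post-order visits the left subtree, then the right subtree, then the node.
At F: go left to E.
  E is a leaf — visit E.
At F: go right to Z.
  At Z: go left to J.
    At J: no left child.
    At J: go right to G.
      At G: no left child.
      At G: go right to X.
        At X: go left to T.
          T is a leaf — visit T.
        At X: no right child.
        Visit X.
      Visit G.
    Visit J.
  At Z: go right to L.
    At L: no left child.
    At L: go right to M.
      At M: go left to N.
        At N: no left child.
        At N: go right to H.
          H is a leaf — visit H.
        Visit N.
      At M: no right child.
      Visit M.
    Visit L.
  Visit Z.
Visit F.

E T X G J H N M L Z F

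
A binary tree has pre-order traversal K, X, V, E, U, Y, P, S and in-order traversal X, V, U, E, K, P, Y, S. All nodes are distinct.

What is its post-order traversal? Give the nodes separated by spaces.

The first element of pre-order is the root; it splits in-order into left and right subtrees.
Root K: left subtree has 4 nodes {X, V, U, E}, right has 3 {P, Y, S}.
  Root X: left subtree has 0 nodes { }, right has 3 {V, U, E}.
    Root V: left subtree has 0 nodes { }, right has 2 {U, E}.
      Root E: left subtree has 1 node {U}, right has 0 { }.
  Root Y: left subtree has 1 node {P}, right has 1 {S}.

U E V X P S Y K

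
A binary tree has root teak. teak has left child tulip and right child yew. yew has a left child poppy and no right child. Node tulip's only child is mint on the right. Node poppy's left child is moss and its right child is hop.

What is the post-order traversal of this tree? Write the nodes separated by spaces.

mint tulip moss hop poppy yew teak

Post-order visits the left subtree, then the right subtree, then the node.
At teak: go left to tulip.
  At tulip: no left child.
  At tulip: go right to mint.
    mint is a leaf — visit mint.
  Visit tulip.
At teak: go right to yew.
  At yew: go left to poppy.
    At poppy: go left to moss.
      moss is a leaf — visit moss.
    At poppy: go right to hop.
      hop is a leaf — visit hop.
    Visit poppy.
  At yew: no right child.
  Visit yew.
Visit teak.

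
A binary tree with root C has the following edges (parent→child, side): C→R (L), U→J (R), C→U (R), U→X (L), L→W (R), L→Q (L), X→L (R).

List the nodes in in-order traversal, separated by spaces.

In-order visits the left subtree, then the node, then the right subtree.
At C: go left to R.
  R is a leaf — visit R.
Visit C.
At C: go right to U.
  At U: go left to X.
    At X: no left child.
    Visit X.
    At X: go right to L.
      At L: go left to Q.
        Q is a leaf — visit Q.
      Visit L.
      At L: go right to W.
        W is a leaf — visit W.
  Visit U.
  At U: go right to J.
    J is a leaf — visit J.

R C X Q L W U J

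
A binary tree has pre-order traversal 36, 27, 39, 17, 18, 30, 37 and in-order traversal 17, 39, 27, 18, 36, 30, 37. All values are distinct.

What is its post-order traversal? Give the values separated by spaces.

17 39 18 27 37 30 36

The first element of pre-order is the root; it splits in-order into left and right subtrees.
Root 36: left subtree has 4 nodes {17, 39, 27, 18}, right has 2 {30, 37}.
  Root 27: left subtree has 2 nodes {17, 39}, right has 1 {18}.
    Root 39: left subtree has 1 node {17}, right has 0 { }.
  Root 30: left subtree has 0 nodes { }, right has 1 {37}.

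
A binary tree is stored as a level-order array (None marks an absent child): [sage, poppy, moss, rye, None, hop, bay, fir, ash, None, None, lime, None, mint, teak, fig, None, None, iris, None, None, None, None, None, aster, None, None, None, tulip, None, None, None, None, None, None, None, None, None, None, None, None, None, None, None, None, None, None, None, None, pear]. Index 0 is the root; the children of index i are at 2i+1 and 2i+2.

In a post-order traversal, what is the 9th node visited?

lime

Post-order visits the left subtree, then the right subtree, then the node.
At sage: go left to poppy.
  At poppy: go left to rye.
    At rye: go left to fir.
      At fir: go left to fig.
        fig is a leaf — visit fig.
      At fir: no right child.
      Visit fir.
    At rye: go right to ash.
      At ash: no left child.
      At ash: go right to iris.
        iris is a leaf — visit iris.
      Visit ash.
    Visit rye.
  At poppy: no right child.
  Visit poppy.
At sage: go right to moss.
  At moss: go left to hop.
    At hop: go left to lime.
      At lime: no left child.
      At lime: go right to aster.
        At aster: go left to pear.
          pear is a leaf — visit pear.
        At aster: no right child.
        Visit aster.
      Visit lime.
    At hop: no right child.
    Visit hop.
  At moss: go right to bay.
    At bay: go left to mint.
      At mint: no left child.
      At mint: go right to tulip.
        tulip is a leaf — visit tulip.
      Visit mint.
    At bay: go right to teak.
      teak is a leaf — visit teak.
    Visit bay.
  Visit moss.
Visit sage.
Full post-order sequence: fig, fir, iris, ash, rye, poppy, pear, aster, lime, hop, tulip, mint, teak, bay, moss, sage.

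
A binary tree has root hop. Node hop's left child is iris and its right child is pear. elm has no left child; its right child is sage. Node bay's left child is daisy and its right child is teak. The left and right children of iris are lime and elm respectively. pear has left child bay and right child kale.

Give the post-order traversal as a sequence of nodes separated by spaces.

Post-order visits the left subtree, then the right subtree, then the node.
At hop: go left to iris.
  At iris: go left to lime.
    lime is a leaf — visit lime.
  At iris: go right to elm.
    At elm: no left child.
    At elm: go right to sage.
      sage is a leaf — visit sage.
    Visit elm.
  Visit iris.
At hop: go right to pear.
  At pear: go left to bay.
    At bay: go left to daisy.
      daisy is a leaf — visit daisy.
    At bay: go right to teak.
      teak is a leaf — visit teak.
    Visit bay.
  At pear: go right to kale.
    kale is a leaf — visit kale.
  Visit pear.
Visit hop.

lime sage elm iris daisy teak bay kale pear hop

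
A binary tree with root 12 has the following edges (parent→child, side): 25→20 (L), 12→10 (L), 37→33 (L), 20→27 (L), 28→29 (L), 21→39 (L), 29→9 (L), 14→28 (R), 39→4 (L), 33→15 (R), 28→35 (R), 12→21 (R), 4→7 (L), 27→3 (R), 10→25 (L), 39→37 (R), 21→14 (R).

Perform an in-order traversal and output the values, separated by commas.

In-order visits the left subtree, then the node, then the right subtree.
At 12: go left to 10.
  At 10: go left to 25.
    At 25: go left to 20.
      At 20: go left to 27.
        At 27: no left child.
        Visit 27.
        At 27: go right to 3.
          3 is a leaf — visit 3.
      Visit 20.
      At 20: no right child.
    Visit 25.
    At 25: no right child.
  Visit 10.
  At 10: no right child.
Visit 12.
At 12: go right to 21.
  At 21: go left to 39.
    At 39: go left to 4.
      At 4: go left to 7.
        7 is a leaf — visit 7.
      Visit 4.
      At 4: no right child.
    Visit 39.
    At 39: go right to 37.
      At 37: go left to 33.
        At 33: no left child.
        Visit 33.
        At 33: go right to 15.
          15 is a leaf — visit 15.
      Visit 37.
      At 37: no right child.
  Visit 21.
  At 21: go right to 14.
    At 14: no left child.
    Visit 14.
    At 14: go right to 28.
      At 28: go left to 29.
        At 29: go left to 9.
          9 is a leaf — visit 9.
        Visit 29.
        At 29: no right child.
      Visit 28.
      At 28: go right to 35.
        35 is a leaf — visit 35.

27, 3, 20, 25, 10, 12, 7, 4, 39, 33, 15, 37, 21, 14, 9, 29, 28, 35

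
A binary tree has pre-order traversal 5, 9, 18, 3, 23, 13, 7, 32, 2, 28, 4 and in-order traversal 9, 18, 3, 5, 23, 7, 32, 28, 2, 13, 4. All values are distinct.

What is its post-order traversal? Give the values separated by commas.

The first element of pre-order is the root; it splits in-order into left and right subtrees.
Root 5: left subtree has 3 nodes {9, 18, 3}, right has 7 {23, 7, 32, 28, 2, 13, 4}.
  Root 9: left subtree has 0 nodes { }, right has 2 {18, 3}.
    Root 18: left subtree has 0 nodes { }, right has 1 {3}.
  Root 23: left subtree has 0 nodes { }, right has 6 {7, 32, 28, 2, 13, 4}.
    Root 13: left subtree has 4 nodes {7, 32, 28, 2}, right has 1 {4}.
      Root 7: left subtree has 0 nodes { }, right has 3 {32, 28, 2}.
        Root 32: left subtree has 0 nodes { }, right has 2 {28, 2}.
          Root 2: left subtree has 1 node {28}, right has 0 { }.

3, 18, 9, 28, 2, 32, 7, 4, 13, 23, 5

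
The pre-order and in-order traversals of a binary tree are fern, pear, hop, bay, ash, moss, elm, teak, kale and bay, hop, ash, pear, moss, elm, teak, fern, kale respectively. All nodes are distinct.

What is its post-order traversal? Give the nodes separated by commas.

bay, ash, hop, teak, elm, moss, pear, kale, fern

The first element of pre-order is the root; it splits in-order into left and right subtrees.
Root fern: left subtree has 7 nodes {bay, hop, ash, pear, moss, elm, teak}, right has 1 {kale}.
  Root pear: left subtree has 3 nodes {bay, hop, ash}, right has 3 {moss, elm, teak}.
    Root hop: left subtree has 1 node {bay}, right has 1 {ash}.
    Root moss: left subtree has 0 nodes { }, right has 2 {elm, teak}.
      Root elm: left subtree has 0 nodes { }, right has 1 {teak}.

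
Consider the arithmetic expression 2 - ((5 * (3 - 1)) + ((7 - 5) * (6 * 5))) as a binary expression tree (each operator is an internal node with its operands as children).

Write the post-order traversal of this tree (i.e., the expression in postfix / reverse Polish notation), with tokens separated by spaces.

Post-order on an expression tree gives postfix notation: for each operator, emit left operand, right operand, then the operator.

2 5 3 1 - * 7 5 - 6 5 * * + -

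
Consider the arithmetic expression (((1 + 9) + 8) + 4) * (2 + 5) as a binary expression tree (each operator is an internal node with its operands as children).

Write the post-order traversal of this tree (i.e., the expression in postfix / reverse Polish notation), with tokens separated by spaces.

Post-order on an expression tree gives postfix notation: for each operator, emit left operand, right operand, then the operator.

1 9 + 8 + 4 + 2 5 + *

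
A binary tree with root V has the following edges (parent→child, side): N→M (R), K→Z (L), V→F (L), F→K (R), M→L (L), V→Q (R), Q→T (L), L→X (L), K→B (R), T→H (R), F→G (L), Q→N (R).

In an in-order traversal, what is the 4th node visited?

K

In-order visits the left subtree, then the node, then the right subtree.
At V: go left to F.
  At F: go left to G.
    G is a leaf — visit G.
  Visit F.
  At F: go right to K.
    At K: go left to Z.
      Z is a leaf — visit Z.
    Visit K.
    At K: go right to B.
      B is a leaf — visit B.
Visit V.
At V: go right to Q.
  At Q: go left to T.
    At T: no left child.
    Visit T.
    At T: go right to H.
      H is a leaf — visit H.
  Visit Q.
  At Q: go right to N.
    At N: no left child.
    Visit N.
    At N: go right to M.
      At M: go left to L.
        At L: go left to X.
          X is a leaf — visit X.
        Visit L.
        At L: no right child.
      Visit M.
      At M: no right child.
Full in-order sequence: G, F, Z, K, B, V, T, H, Q, N, X, L, M.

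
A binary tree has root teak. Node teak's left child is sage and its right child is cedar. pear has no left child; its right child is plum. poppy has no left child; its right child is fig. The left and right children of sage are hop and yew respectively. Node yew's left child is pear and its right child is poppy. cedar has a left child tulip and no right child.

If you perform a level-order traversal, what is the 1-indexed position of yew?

Level-order visits nodes level by level from the root, left to right within each level.
Level 0: teak
Level 1: sage, cedar
Level 2: hop, yew, tulip
Level 3: pear, poppy
Level 4: plum, fig
Full level-order sequence: teak, sage, cedar, hop, yew, tulip, pear, poppy, plum, fig.

5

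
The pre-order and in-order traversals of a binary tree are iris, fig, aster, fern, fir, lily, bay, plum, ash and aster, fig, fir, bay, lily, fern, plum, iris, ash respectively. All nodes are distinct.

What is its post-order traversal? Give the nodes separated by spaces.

The first element of pre-order is the root; it splits in-order into left and right subtrees.
Root iris: left subtree has 7 nodes {aster, fig, fir, bay, lily, fern, plum}, right has 1 {ash}.
  Root fig: left subtree has 1 node {aster}, right has 5 {fir, bay, lily, fern, plum}.
    Root fern: left subtree has 3 nodes {fir, bay, lily}, right has 1 {plum}.
      Root fir: left subtree has 0 nodes { }, right has 2 {bay, lily}.
        Root lily: left subtree has 1 node {bay}, right has 0 { }.

aster bay lily fir plum fern fig ash iris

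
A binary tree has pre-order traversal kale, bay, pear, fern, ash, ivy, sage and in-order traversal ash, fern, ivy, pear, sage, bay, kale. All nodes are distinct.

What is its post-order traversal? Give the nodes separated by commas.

ash, ivy, fern, sage, pear, bay, kale

The first element of pre-order is the root; it splits in-order into left and right subtrees.
Root kale: left subtree has 6 nodes {ash, fern, ivy, pear, sage, bay}, right has 0 { }.
  Root bay: left subtree has 5 nodes {ash, fern, ivy, pear, sage}, right has 0 { }.
    Root pear: left subtree has 3 nodes {ash, fern, ivy}, right has 1 {sage}.
      Root fern: left subtree has 1 node {ash}, right has 1 {ivy}.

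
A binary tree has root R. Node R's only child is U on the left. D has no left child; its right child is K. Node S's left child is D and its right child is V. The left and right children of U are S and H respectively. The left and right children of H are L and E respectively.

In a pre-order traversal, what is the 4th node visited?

D

Pre-order visits the node, then its left subtree, then its right subtree.
Visit R.
At R: go left to U.
  Visit U.
  At U: go left to S.
    Visit S.
    At S: go left to D.
      Visit D.
      At D: no left child.
      At D: go right to K.
        K is a leaf — visit K.
    At S: go right to V.
      V is a leaf — visit V.
  At U: go right to H.
    Visit H.
    At H: go left to L.
      L is a leaf — visit L.
    At H: go right to E.
      E is a leaf — visit E.
At R: no right child.
Full pre-order sequence: R, U, S, D, K, V, H, L, E.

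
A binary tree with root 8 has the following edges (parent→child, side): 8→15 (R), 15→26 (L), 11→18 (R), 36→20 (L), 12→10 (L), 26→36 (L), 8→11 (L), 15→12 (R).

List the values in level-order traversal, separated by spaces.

Level-order visits nodes level by level from the root, left to right within each level.
Level 0: 8
Level 1: 11, 15
Level 2: 18, 26, 12
Level 3: 36, 10
Level 4: 20

8 11 15 18 26 12 36 10 20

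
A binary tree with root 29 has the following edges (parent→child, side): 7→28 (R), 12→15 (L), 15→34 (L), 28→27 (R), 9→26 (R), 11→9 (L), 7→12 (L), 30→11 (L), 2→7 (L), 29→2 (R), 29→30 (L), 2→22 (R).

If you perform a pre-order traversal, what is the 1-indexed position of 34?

Pre-order visits the node, then its left subtree, then its right subtree.
Visit 29.
At 29: go left to 30.
  Visit 30.
  At 30: go left to 11.
    Visit 11.
    At 11: go left to 9.
      Visit 9.
      At 9: no left child.
      At 9: go right to 26.
        26 is a leaf — visit 26.
    At 11: no right child.
  At 30: no right child.
At 29: go right to 2.
  Visit 2.
  At 2: go left to 7.
    Visit 7.
    At 7: go left to 12.
      Visit 12.
      At 12: go left to 15.
        Visit 15.
        At 15: go left to 34.
          34 is a leaf — visit 34.
        At 15: no right child.
      At 12: no right child.
    At 7: go right to 28.
      Visit 28.
      At 28: no left child.
      At 28: go right to 27.
        27 is a leaf — visit 27.
  At 2: go right to 22.
    22 is a leaf — visit 22.
Full pre-order sequence: 29, 30, 11, 9, 26, 2, 7, 12, 15, 34, 28, 27, 22.

10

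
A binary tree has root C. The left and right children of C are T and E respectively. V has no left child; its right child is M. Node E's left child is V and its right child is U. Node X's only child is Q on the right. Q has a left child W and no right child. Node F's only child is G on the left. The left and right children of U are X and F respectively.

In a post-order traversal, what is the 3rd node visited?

Post-order visits the left subtree, then the right subtree, then the node.
At C: go left to T.
  T is a leaf — visit T.
At C: go right to E.
  At E: go left to V.
    At V: no left child.
    At V: go right to M.
      M is a leaf — visit M.
    Visit V.
  At E: go right to U.
    At U: go left to X.
      At X: no left child.
      At X: go right to Q.
        At Q: go left to W.
          W is a leaf — visit W.
        At Q: no right child.
        Visit Q.
      Visit X.
    At U: go right to F.
      At F: go left to G.
        G is a leaf — visit G.
      At F: no right child.
      Visit F.
    Visit U.
  Visit E.
Visit C.
Full post-order sequence: T, M, V, W, Q, X, G, F, U, E, C.

V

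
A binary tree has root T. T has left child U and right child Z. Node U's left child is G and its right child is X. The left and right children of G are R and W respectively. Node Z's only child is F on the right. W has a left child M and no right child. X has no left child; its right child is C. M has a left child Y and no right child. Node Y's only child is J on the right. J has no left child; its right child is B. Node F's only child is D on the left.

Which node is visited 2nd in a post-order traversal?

Post-order visits the left subtree, then the right subtree, then the node.
At T: go left to U.
  At U: go left to G.
    At G: go left to R.
      R is a leaf — visit R.
    At G: go right to W.
      At W: go left to M.
        At M: go left to Y.
          At Y: no left child.
          At Y: go right to J.
            At J: no left child.
            At J: go right to B.
              B is a leaf — visit B.
            Visit J.
          Visit Y.
        At M: no right child.
        Visit M.
      At W: no right child.
      Visit W.
    Visit G.
  At U: go right to X.
    At X: no left child.
    At X: go right to C.
      C is a leaf — visit C.
    Visit X.
  Visit U.
At T: go right to Z.
  At Z: no left child.
  At Z: go right to F.
    At F: go left to D.
      D is a leaf — visit D.
    At F: no right child.
    Visit F.
  Visit Z.
Visit T.
Full post-order sequence: R, B, J, Y, M, W, G, C, X, U, D, F, Z, T.

B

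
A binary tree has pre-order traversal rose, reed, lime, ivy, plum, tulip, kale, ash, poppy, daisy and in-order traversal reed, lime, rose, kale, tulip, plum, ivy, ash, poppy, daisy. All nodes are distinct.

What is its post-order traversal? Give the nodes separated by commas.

lime, reed, kale, tulip, plum, daisy, poppy, ash, ivy, rose

The first element of pre-order is the root; it splits in-order into left and right subtrees.
Root rose: left subtree has 2 nodes {reed, lime}, right has 7 {kale, tulip, plum, ivy, ash, poppy, daisy}.
  Root reed: left subtree has 0 nodes { }, right has 1 {lime}.
  Root ivy: left subtree has 3 nodes {kale, tulip, plum}, right has 3 {ash, poppy, daisy}.
    Root plum: left subtree has 2 nodes {kale, tulip}, right has 0 { }.
      Root tulip: left subtree has 1 node {kale}, right has 0 { }.
    Root ash: left subtree has 0 nodes { }, right has 2 {poppy, daisy}.
      Root poppy: left subtree has 0 nodes { }, right has 1 {daisy}.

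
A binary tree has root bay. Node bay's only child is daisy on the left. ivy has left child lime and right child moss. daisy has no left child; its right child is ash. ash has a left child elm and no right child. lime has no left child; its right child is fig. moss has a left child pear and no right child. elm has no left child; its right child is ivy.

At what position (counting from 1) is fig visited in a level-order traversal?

Level-order visits nodes level by level from the root, left to right within each level.
Level 0: bay
Level 1: daisy
Level 2: ash
Level 3: elm
Level 4: ivy
Level 5: lime, moss
Level 6: fig, pear
Full level-order sequence: bay, daisy, ash, elm, ivy, lime, moss, fig, pear.

8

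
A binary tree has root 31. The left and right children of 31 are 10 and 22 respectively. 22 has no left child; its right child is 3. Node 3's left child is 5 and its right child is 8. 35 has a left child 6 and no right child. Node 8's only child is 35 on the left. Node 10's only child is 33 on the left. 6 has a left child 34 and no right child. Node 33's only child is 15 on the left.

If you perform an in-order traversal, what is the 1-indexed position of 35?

10

In-order visits the left subtree, then the node, then the right subtree.
At 31: go left to 10.
  At 10: go left to 33.
    At 33: go left to 15.
      15 is a leaf — visit 15.
    Visit 33.
    At 33: no right child.
  Visit 10.
  At 10: no right child.
Visit 31.
At 31: go right to 22.
  At 22: no left child.
  Visit 22.
  At 22: go right to 3.
    At 3: go left to 5.
      5 is a leaf — visit 5.
    Visit 3.
    At 3: go right to 8.
      At 8: go left to 35.
        At 35: go left to 6.
          At 6: go left to 34.
            34 is a leaf — visit 34.
          Visit 6.
          At 6: no right child.
        Visit 35.
        At 35: no right child.
      Visit 8.
      At 8: no right child.
Full in-order sequence: 15, 33, 10, 31, 22, 5, 3, 34, 6, 35, 8.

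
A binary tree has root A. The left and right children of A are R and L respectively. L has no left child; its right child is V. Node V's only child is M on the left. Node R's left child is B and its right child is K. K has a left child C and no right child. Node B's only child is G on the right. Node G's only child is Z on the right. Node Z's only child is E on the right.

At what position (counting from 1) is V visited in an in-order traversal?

In-order visits the left subtree, then the node, then the right subtree.
At A: go left to R.
  At R: go left to B.
    At B: no left child.
    Visit B.
    At B: go right to G.
      At G: no left child.
      Visit G.
      At G: go right to Z.
        At Z: no left child.
        Visit Z.
        At Z: go right to E.
          E is a leaf — visit E.
  Visit R.
  At R: go right to K.
    At K: go left to C.
      C is a leaf — visit C.
    Visit K.
    At K: no right child.
Visit A.
At A: go right to L.
  At L: no left child.
  Visit L.
  At L: go right to V.
    At V: go left to M.
      M is a leaf — visit M.
    Visit V.
    At V: no right child.
Full in-order sequence: B, G, Z, E, R, C, K, A, L, M, V.

11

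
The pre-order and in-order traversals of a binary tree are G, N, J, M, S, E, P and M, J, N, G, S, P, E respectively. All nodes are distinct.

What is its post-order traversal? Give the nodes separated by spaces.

M J N P E S G

The first element of pre-order is the root; it splits in-order into left and right subtrees.
Root G: left subtree has 3 nodes {M, J, N}, right has 3 {S, P, E}.
  Root N: left subtree has 2 nodes {M, J}, right has 0 { }.
    Root J: left subtree has 1 node {M}, right has 0 { }.
  Root S: left subtree has 0 nodes { }, right has 2 {P, E}.
    Root E: left subtree has 1 node {P}, right has 0 { }.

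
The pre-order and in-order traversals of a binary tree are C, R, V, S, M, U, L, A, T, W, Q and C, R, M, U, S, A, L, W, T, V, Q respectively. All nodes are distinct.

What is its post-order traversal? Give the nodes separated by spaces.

The first element of pre-order is the root; it splits in-order into left and right subtrees.
Root C: left subtree has 0 nodes { }, right has 10 {R, M, U, S, A, L, W, T, V, Q}.
  Root R: left subtree has 0 nodes { }, right has 9 {M, U, S, A, L, W, T, V, Q}.
    Root V: left subtree has 7 nodes {M, U, S, A, L, W, T}, right has 1 {Q}.
      Root S: left subtree has 2 nodes {M, U}, right has 4 {A, L, W, T}.
        Root M: left subtree has 0 nodes { }, right has 1 {U}.
        Root L: left subtree has 1 node {A}, right has 2 {W, T}.
          Root T: left subtree has 1 node {W}, right has 0 { }.

U M A W T L S Q V R C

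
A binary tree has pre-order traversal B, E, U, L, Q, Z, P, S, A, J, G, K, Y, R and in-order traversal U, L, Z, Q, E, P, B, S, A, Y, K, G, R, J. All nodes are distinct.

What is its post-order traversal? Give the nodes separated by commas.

Z, Q, L, U, P, E, Y, K, R, G, J, A, S, B

The first element of pre-order is the root; it splits in-order into left and right subtrees.
Root B: left subtree has 6 nodes {U, L, Z, Q, E, P}, right has 7 {S, A, Y, K, G, R, J}.
  Root E: left subtree has 4 nodes {U, L, Z, Q}, right has 1 {P}.
    Root U: left subtree has 0 nodes { }, right has 3 {L, Z, Q}.
      Root L: left subtree has 0 nodes { }, right has 2 {Z, Q}.
        Root Q: left subtree has 1 node {Z}, right has 0 { }.
  Root S: left subtree has 0 nodes { }, right has 6 {A, Y, K, G, R, J}.
    Root A: left subtree has 0 nodes { }, right has 5 {Y, K, G, R, J}.
      Root J: left subtree has 4 nodes {Y, K, G, R}, right has 0 { }.
        Root G: left subtree has 2 nodes {Y, K}, right has 1 {R}.
          Root K: left subtree has 1 node {Y}, right has 0 { }.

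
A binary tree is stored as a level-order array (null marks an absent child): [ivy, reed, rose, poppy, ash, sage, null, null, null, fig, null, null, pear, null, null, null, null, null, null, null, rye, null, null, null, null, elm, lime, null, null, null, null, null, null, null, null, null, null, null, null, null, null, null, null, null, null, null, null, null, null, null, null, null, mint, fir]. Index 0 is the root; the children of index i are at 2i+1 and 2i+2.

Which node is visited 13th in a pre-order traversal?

Pre-order visits the node, then its left subtree, then its right subtree.
Visit ivy.
At ivy: go left to reed.
  Visit reed.
  At reed: go left to poppy.
    poppy is a leaf — visit poppy.
  At reed: go right to ash.
    Visit ash.
    At ash: go left to fig.
      Visit fig.
      At fig: no left child.
      At fig: go right to rye.
        rye is a leaf — visit rye.
    At ash: no right child.
At ivy: go right to rose.
  Visit rose.
  At rose: go left to sage.
    Visit sage.
    At sage: no left child.
    At sage: go right to pear.
      Visit pear.
      At pear: go left to elm.
        Visit elm.
        At elm: no left child.
        At elm: go right to mint.
          mint is a leaf — visit mint.
      At pear: go right to lime.
        Visit lime.
        At lime: go left to fir.
          fir is a leaf — visit fir.
        At lime: no right child.
  At rose: no right child.
Full pre-order sequence: ivy, reed, poppy, ash, fig, rye, rose, sage, pear, elm, mint, lime, fir.

fir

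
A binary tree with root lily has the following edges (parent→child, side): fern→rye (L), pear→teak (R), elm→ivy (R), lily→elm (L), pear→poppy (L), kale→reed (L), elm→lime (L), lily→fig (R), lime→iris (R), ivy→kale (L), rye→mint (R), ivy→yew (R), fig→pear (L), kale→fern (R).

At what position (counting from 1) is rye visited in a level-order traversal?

14

Level-order visits nodes level by level from the root, left to right within each level.
Level 0: lily
Level 1: elm, fig
Level 2: lime, ivy, pear
Level 3: iris, kale, yew, poppy, teak
Level 4: reed, fern
Level 5: rye
Level 6: mint
Full level-order sequence: lily, elm, fig, lime, ivy, pear, iris, kale, yew, poppy, teak, reed, fern, rye, mint.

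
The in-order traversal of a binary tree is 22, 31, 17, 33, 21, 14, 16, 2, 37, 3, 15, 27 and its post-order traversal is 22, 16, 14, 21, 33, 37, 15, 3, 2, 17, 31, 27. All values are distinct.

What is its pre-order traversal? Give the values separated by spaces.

27 31 22 17 2 33 21 14 16 3 37 15

The last element of post-order is the root; it splits in-order into left and right subtrees.
Root 27: left subtree has 11 nodes {22, 31, 17, 33, 21, 14, 16, 2, 37, 3, 15}, right has 0 { }.
  Root 31: left subtree has 1 node {22}, right has 9 {17, 33, 21, 14, 16, 2, 37, 3, 15}.
    Root 17: left subtree has 0 nodes { }, right has 8 {33, 21, 14, 16, 2, 37, 3, 15}.
      Root 2: left subtree has 4 nodes {33, 21, 14, 16}, right has 3 {37, 3, 15}.
        Root 33: left subtree has 0 nodes { }, right has 3 {21, 14, 16}.
          Root 21: left subtree has 0 nodes { }, right has 2 {14, 16}.
            Root 14: left subtree has 0 nodes { }, right has 1 {16}.
        Root 3: left subtree has 1 node {37}, right has 1 {15}.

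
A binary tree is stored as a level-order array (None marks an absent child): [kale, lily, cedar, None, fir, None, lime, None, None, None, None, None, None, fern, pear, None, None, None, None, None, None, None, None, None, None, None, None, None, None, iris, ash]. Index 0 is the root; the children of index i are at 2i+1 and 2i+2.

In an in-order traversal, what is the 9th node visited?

In-order visits the left subtree, then the node, then the right subtree.
At kale: go left to lily.
  At lily: no left child.
  Visit lily.
  At lily: go right to fir.
    fir is a leaf — visit fir.
Visit kale.
At kale: go right to cedar.
  At cedar: no left child.
  Visit cedar.
  At cedar: go right to lime.
    At lime: go left to fern.
      fern is a leaf — visit fern.
    Visit lime.
    At lime: go right to pear.
      At pear: go left to iris.
        iris is a leaf — visit iris.
      Visit pear.
      At pear: go right to ash.
        ash is a leaf — visit ash.
Full in-order sequence: lily, fir, kale, cedar, fern, lime, iris, pear, ash.

ash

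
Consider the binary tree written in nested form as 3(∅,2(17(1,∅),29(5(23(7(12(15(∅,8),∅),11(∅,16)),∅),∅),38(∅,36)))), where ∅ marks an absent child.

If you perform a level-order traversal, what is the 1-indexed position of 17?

3

Level-order visits nodes level by level from the root, left to right within each level.
Level 0: 3
Level 1: 2
Level 2: 17, 29
Level 3: 1, 5, 38
Level 4: 23, 36
Level 5: 7
Level 6: 12, 11
Level 7: 15, 16
Level 8: 8
Full level-order sequence: 3, 2, 17, 29, 1, 5, 38, 23, 36, 7, 12, 11, 15, 16, 8.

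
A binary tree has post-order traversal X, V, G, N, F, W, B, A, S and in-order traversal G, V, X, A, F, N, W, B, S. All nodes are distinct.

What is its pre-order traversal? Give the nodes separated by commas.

The last element of post-order is the root; it splits in-order into left and right subtrees.
Root S: left subtree has 8 nodes {G, V, X, A, F, N, W, B}, right has 0 { }.
  Root A: left subtree has 3 nodes {G, V, X}, right has 4 {F, N, W, B}.
    Root G: left subtree has 0 nodes { }, right has 2 {V, X}.
      Root V: left subtree has 0 nodes { }, right has 1 {X}.
    Root B: left subtree has 3 nodes {F, N, W}, right has 0 { }.
      Root W: left subtree has 2 nodes {F, N}, right has 0 { }.
        Root F: left subtree has 0 nodes { }, right has 1 {N}.

S, A, G, V, X, B, W, F, N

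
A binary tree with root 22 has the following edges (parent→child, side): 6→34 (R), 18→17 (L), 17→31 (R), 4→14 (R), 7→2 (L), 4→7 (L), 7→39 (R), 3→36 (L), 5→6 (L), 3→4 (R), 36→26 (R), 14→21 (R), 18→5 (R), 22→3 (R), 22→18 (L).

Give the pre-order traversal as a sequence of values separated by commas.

Pre-order visits the node, then its left subtree, then its right subtree.
Visit 22.
At 22: go left to 18.
  Visit 18.
  At 18: go left to 17.
    Visit 17.
    At 17: no left child.
    At 17: go right to 31.
      31 is a leaf — visit 31.
  At 18: go right to 5.
    Visit 5.
    At 5: go left to 6.
      Visit 6.
      At 6: no left child.
      At 6: go right to 34.
        34 is a leaf — visit 34.
    At 5: no right child.
At 22: go right to 3.
  Visit 3.
  At 3: go left to 36.
    Visit 36.
    At 36: no left child.
    At 36: go right to 26.
      26 is a leaf — visit 26.
  At 3: go right to 4.
    Visit 4.
    At 4: go left to 7.
      Visit 7.
      At 7: go left to 2.
        2 is a leaf — visit 2.
      At 7: go right to 39.
        39 is a leaf — visit 39.
    At 4: go right to 14.
      Visit 14.
      At 14: no left child.
      At 14: go right to 21.
        21 is a leaf — visit 21.

22, 18, 17, 31, 5, 6, 34, 3, 36, 26, 4, 7, 2, 39, 14, 21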